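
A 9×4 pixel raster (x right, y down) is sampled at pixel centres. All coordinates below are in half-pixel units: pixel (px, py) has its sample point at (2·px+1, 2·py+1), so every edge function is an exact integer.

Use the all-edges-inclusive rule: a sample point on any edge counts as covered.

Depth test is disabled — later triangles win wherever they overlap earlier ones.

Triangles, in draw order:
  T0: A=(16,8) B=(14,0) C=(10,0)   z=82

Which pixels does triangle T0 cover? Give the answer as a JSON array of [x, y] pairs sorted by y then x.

T0:
  2·area = 32  (B↔C swapped to make it positive)
  edge (16, 8)→(10, 0): d=(-6,-8) inclusive
  edge (10, 0)→(14, 0): d=(4,0) inclusive
  edge (14, 0)→(16, 8): d=(2,8) inclusive
    (5,0)@(11, 1): e=[2,4,26] → X
    (6,0)@(13, 1): e=[18,4,10] → X
    (7,0)@(15, 1): e=[34,4,-6] → .
    (5,1)@(11, 3): e=[-10,12,30] → .
    (6,1)@(13, 3): e=[6,12,14] → X
    (7,1)@(15, 3): e=[22,12,-2] → .
    (6,2)@(13, 5): e=[-6,20,18] → .
    (7,2)@(15, 5): e=[10,20,2] → X
    (8,2)@(17, 5): e=[26,20,-14] → .
    (7,3)@(15, 7): e=[-2,28,6] → .
  covered (4 px):
    . . . . . X X . .
    . . . . . . X . .
    . . . . . . . X .
    . . . . . . . . .

Result: [[5,0],[6,0],[6,1],[7,2]]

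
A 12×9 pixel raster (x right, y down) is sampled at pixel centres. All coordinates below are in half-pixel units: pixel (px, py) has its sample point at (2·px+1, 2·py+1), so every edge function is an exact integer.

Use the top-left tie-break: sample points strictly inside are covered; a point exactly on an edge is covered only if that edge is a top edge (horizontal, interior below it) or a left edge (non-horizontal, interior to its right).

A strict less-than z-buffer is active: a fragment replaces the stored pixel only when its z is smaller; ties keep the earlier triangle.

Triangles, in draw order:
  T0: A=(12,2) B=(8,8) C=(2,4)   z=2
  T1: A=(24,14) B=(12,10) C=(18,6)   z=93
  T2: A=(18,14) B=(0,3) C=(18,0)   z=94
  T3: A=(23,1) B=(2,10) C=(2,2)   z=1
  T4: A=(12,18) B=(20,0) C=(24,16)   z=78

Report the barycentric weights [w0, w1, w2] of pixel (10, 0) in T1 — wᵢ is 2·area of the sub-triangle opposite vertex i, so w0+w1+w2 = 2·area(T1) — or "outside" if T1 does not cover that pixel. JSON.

T0:
  2·area = 52
  edge (12, 2)→(8, 8): d=(-4,6) right/bottom  bias=-1
  edge (8, 8)→(2, 4): d=(-6,-4) top-left  bias=+0
  edge (2, 4)→(12, 2): d=(10,-2) top-left  bias=+0
    (8,0)@(17, 1): e=[-26,78,0] → ·  [on edge]
    (3,1)@(7, 3): e=[26,26,0] → #  [on edge]
    (4,1)@(9, 3): e=[14,34,4] → #
    (5,1)@(11, 3): e=[2,42,8] → #
    (6,1)@(13, 3): e=[-10,50,12] → ·
    (2,2)@(5, 5): e=[30,6,16] → #
    (5,2)@(11, 5): e=[-6,30,28] → ·
    (2,3)@(5, 7): e=[22,-6,36] → ·
    (3,3)@(7, 7): e=[10,2,40] → #
    (4,3)@(9, 7): e=[-2,10,44] → ·
    (3,4)@(7, 9): e=[2,-10,60] → ·
  covered (7 px):
    · · · · · · · · · · · ·
    · · · # # # · · · · · ·
    · · # # # · · · · · · ·
    · · · # · · · · · · · ·
    · · · · · · · · · · · ·
    · · · · · · · · · · · ·
    · · · · · · · · · · · ·
    · · · · · · · · · · · ·
    · · · · · · · · · · · ·
T1:
  2·area = 72
  edge (24, 14)→(12, 10): d=(-12,-4) top-left  bias=+0
  edge (12, 10)→(18, 6): d=(6,-4) top-left  bias=+0
  edge (18, 6)→(24, 14): d=(6,8) right/bottom  bias=-1
    (1,3)@(3, 7): e=[0,-54,126] → ·  [on edge]
    (8,3)@(17, 7): e=[56,2,14] → #
    (9,3)@(19, 7): e=[64,10,-2] → ·
    (4,4)@(9, 9): e=[0,-18,90] → ·  [on edge]
    (7,4)@(15, 9): e=[24,6,42] → #
    (9,4)@(19, 9): e=[40,22,10] → #
    (10,4)@(21, 9): e=[48,30,-6] → ·
    (7,5)@(15, 11): e=[0,18,54] → #  [on edge]
    (10,5)@(21, 11): e=[24,42,6] → #
    (11,5)@(23, 11): e=[32,50,-10] → ·
    (7,6)@(15, 13): e=[-24,30,66] → ·
    (8,6)@(17, 13): e=[-16,38,50] → ·
    (10,6)@(21, 13): e=[0,54,18] → #  [on edge]
  covered (10 px):
    · · · · · · · · · · · ·
    · · · · · · · · · · · ·
    · · · · · · · · · · · ·
    · · · · · · · · # · · ·
    · · · · · · · # # # · ·
    · · · · · · · # # # # ·
    · · · · · · · · · · # #
    · · · · · · · · · · · ·
    · · · · · · · · · · · ·
T2:
  2·area = 252
  edge (18, 14)→(0, 3): d=(-18,-11) top-left  bias=+0
  edge (0, 3)→(18, 0): d=(18,-3) top-left  bias=+0
  edge (18, 0)→(18, 14): d=(0,14) right/bottom  bias=-1
    (6,0)@(13, 1): e=[179,3,70] → #
    (7,0)@(15, 1): e=[201,9,42] → #
    (8,0)@(17, 1): e=[223,15,14] → #
    (9,0)@(19, 1): e=[245,21,-14] → ·
    (0,1)@(1, 3): e=[11,3,238] → #
    (1,1)@(3, 3): e=[33,9,210] → #
    (2,1)@(5, 3): e=[55,15,182] → #
    (3,1)@(7, 3): e=[77,21,154] → #
    (4,1)@(9, 3): e=[99,27,126] → #
    (5,1)@(11, 3): e=[121,33,98] → #
    (9,1)@(19, 3): e=[209,57,-14] → ·
    (0,2)@(1, 5): e=[-25,39,238] → ·
  covered (32 px):
    · · · · · · # # # · · ·
    # # # # # # # # # · · ·
    · · # # # # # # # · · ·
    · · · # # # # # # · · ·
    · · · · · # # # # · · ·
    · · · · · · · # # · · ·
    · · · · · · · · # · · ·
    · · · · · · · · · · · ·
    · · · · · · · · · · · ·
T3:
  2·area = 168
  edge (23, 1)→(2, 10): d=(-21,9) right/bottom  bias=-1
  edge (2, 10)→(2, 2): d=(0,-8) top-left  bias=+0
  edge (2, 2)→(23, 1): d=(21,-1) top-left  bias=+0
    (11,0)@(23, 1): e=[0,168,0] → ·  [on edge]
    (1,1)@(3, 3): e=[138,8,22] → #
    (2,1)@(5, 3): e=[120,24,24] → #
    (3,1)@(7, 3): e=[102,40,26] → #
    (4,1)@(9, 3): e=[84,56,28] → #
    (5,1)@(11, 3): e=[66,72,30] → #
    (6,1)@(13, 3): e=[48,88,32] → #
    (7,1)@(15, 3): e=[30,104,34] → #
    (8,1)@(17, 3): e=[12,120,36] → #
    (9,1)@(19, 3): e=[-6,136,38] → ·
    (1,2)@(3, 5): e=[96,8,64] → #
    (7,2)@(15, 5): e=[-12,104,76] → ·
    (4,3)@(9, 7): e=[0,56,112] → ·  [on edge]
  covered (18 px):
    · · · · · · · · · · · ·
    · # # # # # # # # · · ·
    · # # # # # # · · · · ·
    · # # # · · · · · · · ·
    · # · · · · · · · · · ·
    · · · · · · · · · · · ·
    · · · · · · · · · · · ·
    · · · · · · · · · · · ·
    · · · · · · · · · · · ·
T4:
  2·area = 200
  edge (12, 18)→(20, 0): d=(8,-18) top-left  bias=+0
  edge (20, 0)→(24, 16): d=(4,16) right/bottom  bias=-1
  edge (24, 16)→(12, 18): d=(-12,2) right/bottom  bias=-1
    (9,1)@(19, 3): e=[6,28,166] → #
    (10,1)@(21, 3): e=[42,-4,162] → ·
    (9,2)@(19, 5): e=[22,36,142] → #
    (10,2)@(21, 5): e=[58,4,138] → #
    (11,2)@(23, 5): e=[94,-28,134] → ·
    (8,3)@(17, 7): e=[2,76,122] → #
    (11,3)@(23, 7): e=[110,-20,110] → ·
    (8,4)@(17, 9): e=[18,84,98] → #
    (11,4)@(23, 9): e=[126,-12,86] → ·
    (8,5)@(17, 11): e=[34,92,74] → #
    (11,5)@(23, 11): e=[142,-4,62] → ·
    (7,6)@(15, 13): e=[14,132,54] → #
  covered (25 px):
    · · · · · · · · · · · ·
    · · · · · · · · · # · ·
    · · · · · · · · · # # ·
    · · · · · · · · # # # ·
    · · · · · · · · # # # ·
    · · · · · · · · # # # ·
    · · · · · · · # # # # #
    · · · · · · · # # # # #
    · · · · · · # # # · · ·

Result: "outside"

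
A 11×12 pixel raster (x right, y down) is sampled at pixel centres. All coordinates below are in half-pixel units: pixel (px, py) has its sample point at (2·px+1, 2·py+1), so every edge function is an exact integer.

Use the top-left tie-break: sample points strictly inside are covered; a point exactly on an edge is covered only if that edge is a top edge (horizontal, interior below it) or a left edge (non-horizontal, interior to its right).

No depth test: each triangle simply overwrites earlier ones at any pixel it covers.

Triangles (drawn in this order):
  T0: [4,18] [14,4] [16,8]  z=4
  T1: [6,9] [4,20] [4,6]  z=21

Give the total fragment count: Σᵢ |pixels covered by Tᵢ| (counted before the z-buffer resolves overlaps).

T0:
  2·area = 68
  edge (4, 18)→(14, 4): d=(10,-14) top-left  bias=+0
  edge (14, 4)→(16, 8): d=(2,4) right/bottom  bias=-1
  edge (16, 8)→(4, 18): d=(-12,10) right/bottom  bias=-1
    (6,3)@(13, 7): e=[16,10,42] → █
    (7,3)@(15, 7): e=[44,2,22] → █
    (8,3)@(17, 7): e=[72,-6,2] → ·
    (5,4)@(11, 9): e=[8,22,38] → █
    (7,4)@(15, 9): e=[64,6,-2] → ·
    (4,5)@(9, 11): e=[0,34,34] → █  [on edge]
    (6,5)@(13, 11): e=[56,18,-6] → ·
    (4,6)@(9, 13): e=[20,38,10] → █
    (5,6)@(11, 13): e=[48,30,-10] → ·
    (3,7)@(7, 15): e=[12,50,6] → █
    (4,7)@(9, 15): e=[40,42,-14] → ·
    (2,8)@(5, 17): e=[4,62,2] → █
  covered (9 px):
    · · · · · · · · · · ·
    · · · · · · · · · · ·
    · · · · · · · · · · ·
    · · · · · · █ █ · · ·
    · · · · · █ █ · · · ·
    · · · · █ █ · · · · ·
    · · · · █ · · · · · ·
    · · · █ · · · · · · ·
    · · █ · · · · · · · ·
    · · · · · · · · · · ·
    · · · · · · · · · · ·
    · · · · · · · · · · ·
T1:
  2·area = 28
  edge (6, 9)→(4, 20): d=(-2,11) right/bottom  bias=-1
  edge (4, 20)→(4, 6): d=(0,-14) top-left  bias=+0
  edge (4, 6)→(6, 9): d=(2,3) right/bottom  bias=-1
    (2,4)@(5, 9): e=[11,14,3] → █
    (3,4)@(7, 9): e=[-11,42,-3] → ·
    (2,5)@(5, 11): e=[7,14,7] → █
    (3,5)@(7, 11): e=[-15,42,1] → ·
    (2,6)@(5, 13): e=[3,14,11] → █
    (3,6)@(7, 13): e=[-19,42,5] → ·
    (2,7)@(5, 15): e=[-1,14,15] → ·
  covered (3 px):
    · · · · · · · · · · ·
    · · · · · · · · · · ·
    · · · · · · · · · · ·
    · · · · · · · · · · ·
    · · █ · · · · · · · ·
    · · █ · · · · · · · ·
    · · █ · · · · · · · ·
    · · · · · · · · · · ·
    · · · · · · · · · · ·
    · · · · · · · · · · ·
    · · · · · · · · · · ·
    · · · · · · · · · · ·

Final: 12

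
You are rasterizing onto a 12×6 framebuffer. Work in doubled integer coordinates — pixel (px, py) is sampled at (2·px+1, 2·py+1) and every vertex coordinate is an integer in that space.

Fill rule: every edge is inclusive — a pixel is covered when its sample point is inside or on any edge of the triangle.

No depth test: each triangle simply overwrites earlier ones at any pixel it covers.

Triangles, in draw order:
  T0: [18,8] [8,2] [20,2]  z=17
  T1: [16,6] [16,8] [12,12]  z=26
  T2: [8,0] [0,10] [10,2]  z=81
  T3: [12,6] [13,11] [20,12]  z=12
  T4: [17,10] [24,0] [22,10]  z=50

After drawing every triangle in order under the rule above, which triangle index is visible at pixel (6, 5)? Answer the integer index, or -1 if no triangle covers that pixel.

T0:
  2·area = 72
  edge (18, 8)→(8, 2): d=(-10,-6) inclusive
  edge (8, 2)→(20, 2): d=(12,0) inclusive
  edge (20, 2)→(18, 8): d=(-2,6) inclusive
    (5,1)@(11, 3): e=[8,12,52] → X
    (6,1)@(13, 3): e=[20,12,40] → X
    (7,1)@(15, 3): e=[32,12,28] → X
    (8,1)@(17, 3): e=[44,12,16] → X
    (9,1)@(19, 3): e=[56,12,4] → X
    (10,1)@(21, 3): e=[68,12,-8] → .
    (5,2)@(11, 5): e=[-12,36,48] → .
    (6,2)@(13, 5): e=[0,36,36] → X  [on edge]
    (9,2)@(19, 5): e=[36,36,0] → X  [on edge]
    (10,2)@(21, 5): e=[48,36,-12] → .
    (6,3)@(13, 7): e=[-20,60,32] → .
    (7,3)@(15, 7): e=[-8,60,20] → .
    (8,5)@(17, 11): e=[-36,108,0] → .  [on edge]
    (11,5)@(23, 11): e=[0,108,-36] → .  [on edge]
  covered (10 px):
    . . . . . . . . . . . .
    . . . . . X X X X X . .
    . . . . . . X X X X . .
    . . . . . . . . X . . .
    . . . . . . . . . . . .
    . . . . . . . . . . . .
T1:
  2·area = 8
  edge (16, 6)→(16, 8): d=(0,2) inclusive
  edge (16, 8)→(12, 12): d=(-4,4) inclusive
  edge (12, 12)→(16, 6): d=(4,-6) inclusive
    (11,0)@(23, 1): e=[-14,0,22] → .  [on edge]
    (10,1)@(21, 3): e=[-10,0,18] → .  [on edge]
    (9,2)@(19, 5): e=[-6,0,14] → .  [on edge]
    (8,3)@(17, 7): e=[-2,0,10] → .  [on edge]
    (7,4)@(15, 9): e=[2,0,6] → X  [on edge]
    (8,4)@(17, 9): e=[-2,-8,18] → .
    (6,5)@(13, 11): e=[6,0,2] → X  [on edge]
    (7,5)@(15, 11): e=[2,-8,14] → .
  covered (2 px):
    . . . . . . . . . . . .
    . . . . . . . . . . . .
    . . . . . . . . . . . .
    . . . . . . . . . . . .
    . . . . . . . X . . . .
    . . . . . . X . . . . .
T2:
  2·area = 36  (B↔C swapped to make it positive)
  edge (8, 0)→(10, 2): d=(2,2) inclusive
  edge (10, 2)→(0, 10): d=(-10,8) inclusive
  edge (0, 10)→(8, 0): d=(8,-10) inclusive
    (4,0)@(9, 1): e=[0,18,18] → X  [on edge]
    (5,0)@(11, 1): e=[-4,2,38] → .
    (3,1)@(7, 3): e=[8,14,14] → X
    (4,1)@(9, 3): e=[4,-2,34] → .
    (5,1)@(11, 3): e=[0,-18,54] → .  [on edge]
    (2,2)@(5, 5): e=[16,10,10] → X
    (3,2)@(7, 5): e=[12,-6,30] → .
    (6,2)@(13, 5): e=[0,-54,90] → .  [on edge]
    (1,3)@(3, 7): e=[24,6,6] → X
    (2,3)@(5, 7): e=[20,-10,26] → .
    (7,3)@(15, 7): e=[0,-90,126] → .  [on edge]
    (0,4)@(1, 9): e=[32,2,2] → X
    (8,4)@(17, 9): e=[0,-126,162] → .  [on edge]
    (9,5)@(19, 11): e=[0,-162,198] → .  [on edge]
  covered (5 px):
    . . . . X . . . . . . .
    . . . X . . . . . . . .
    . . X . . . . . . . . .
    . X . . . . . . . . . .
    X . . . . . . . . . . .
    . . . . . . . . . . . .
T3:
  2·area = 34  (B↔C swapped to make it positive)
  edge (12, 6)→(20, 12): d=(8,6) inclusive
  edge (20, 12)→(13, 11): d=(-7,-1) inclusive
  edge (13, 11)→(12, 6): d=(-1,-5) inclusive
    (5,0)@(11, 1): e=[-34,68,0] → .  [on edge]
    (6,3)@(13, 7): e=[2,28,4] → X
    (7,3)@(15, 7): e=[-10,30,14] → .
    (6,4)@(13, 9): e=[18,14,2] → X
    (7,4)@(15, 9): e=[6,16,12] → X
    (8,4)@(17, 9): e=[-6,18,22] → .
    (6,5)@(13, 11): e=[34,0,0] → X  [on edge]
    (8,5)@(17, 11): e=[10,4,20] → X
    (9,5)@(19, 11): e=[-2,6,30] → .
  covered (6 px):
    . . . . . . . . . . . .
    . . . . . . . . . . . .
    . . . . . . . . . . . .
    . . . . . . X . . . . .
    . . . . . . X X . . . .
    . . . . . . X X X . . .
T4:
  2·area = 50
  edge (17, 10)→(24, 0): d=(7,-10) inclusive
  edge (24, 0)→(22, 10): d=(-2,10) inclusive
  edge (22, 10)→(17, 10): d=(-5,0) inclusive
    (11,1)@(23, 3): e=[11,4,35] → X
    (10,2)@(21, 5): e=[5,20,25] → X
    (11,2)@(23, 5): e=[25,0,25] → X  [on edge]
    (10,3)@(21, 7): e=[19,16,15] → X
    (11,3)@(23, 7): e=[39,-4,15] → .
    (9,4)@(19, 9): e=[13,32,5] → X
    (11,4)@(23, 9): e=[53,-8,5] → .
    (9,5)@(19, 11): e=[27,28,-5] → .
    (10,5)@(21, 11): e=[47,8,-5] → .
  covered (6 px):
    . . . . . . . . . . . .
    . . . . . . . . . . . X
    . . . . . . . . . . X X
    . . . . . . . . . . X .
    . . . . . . . . . X X .
    . . . . . . . . . . . .

Z-buffer (winner per pixel, '.' = empty):
  . . . . 2 . . . . . . .
  . . . 2 . 0 0 0 0 0 . 4
  . . 2 . . . 0 0 0 0 4 4
  . 2 . . . . 3 . 0 . 4 .
  2 . . . . . 3 3 . 4 4 .
  . . . . . . 3 3 3 . . .

Result: 3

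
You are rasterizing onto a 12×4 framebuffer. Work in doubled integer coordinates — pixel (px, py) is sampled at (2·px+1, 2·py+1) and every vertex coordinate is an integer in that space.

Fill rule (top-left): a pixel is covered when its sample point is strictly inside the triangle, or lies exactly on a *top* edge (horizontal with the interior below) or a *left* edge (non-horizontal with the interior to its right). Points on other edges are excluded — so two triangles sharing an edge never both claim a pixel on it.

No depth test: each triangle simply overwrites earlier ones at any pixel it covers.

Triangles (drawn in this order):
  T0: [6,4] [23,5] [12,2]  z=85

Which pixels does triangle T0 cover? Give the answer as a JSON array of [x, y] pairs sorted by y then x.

T0:
  2·area = 40  (B↔C swapped to make it positive)
  edge (6, 4)→(12, 2): d=(6,-2) top-left  bias=+0
  edge (12, 2)→(23, 5): d=(11,3) right/bottom  bias=-1
  edge (23, 5)→(6, 4): d=(-17,-1) top-left  bias=+0
    (7,0)@(15, 1): e=[0,-20,60] → .  [on edge]
    (4,1)@(9, 3): e=[0,20,20] → X  [on edge]
    (5,1)@(11, 3): e=[4,14,22] → X
    (6,1)@(13, 3): e=[8,8,24] → X
    (7,1)@(15, 3): e=[12,2,26] → X
    (8,1)@(17, 3): e=[16,-4,28] → .
    (1,2)@(3, 5): e=[0,60,-20] → .  [on edge]
    (4,2)@(9, 5): e=[12,42,-14] → .
    (5,2)@(11, 5): e=[16,36,-12] → .
    (6,2)@(13, 5): e=[20,30,-10] → .
    (7,2)@(15, 5): e=[24,24,-8] → .
    (11,2)@(23, 5): e=[40,0,0] → .  [on edge]
  covered (4 px):
    . . . . . . . . . . . .
    . . . . X X X X . . . .
    . . . . . . . . . . . .
    . . . . . . . . . . . .

Final: [[4,1],[5,1],[6,1],[7,1]]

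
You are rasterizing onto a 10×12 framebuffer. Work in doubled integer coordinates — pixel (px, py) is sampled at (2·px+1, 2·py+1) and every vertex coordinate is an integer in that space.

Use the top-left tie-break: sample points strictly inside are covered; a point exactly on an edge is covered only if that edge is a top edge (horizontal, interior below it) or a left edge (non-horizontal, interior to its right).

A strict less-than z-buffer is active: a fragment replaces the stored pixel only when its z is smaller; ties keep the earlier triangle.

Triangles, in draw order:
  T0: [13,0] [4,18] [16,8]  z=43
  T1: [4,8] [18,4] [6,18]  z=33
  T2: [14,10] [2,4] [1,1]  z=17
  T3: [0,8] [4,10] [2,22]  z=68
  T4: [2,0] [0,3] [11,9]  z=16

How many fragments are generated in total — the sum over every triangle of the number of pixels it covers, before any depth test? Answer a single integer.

T0:
  2·area = 126  (B↔C swapped to make it positive)
  edge (13, 0)→(16, 8): d=(3,8) right/bottom  bias=-1
  edge (16, 8)→(4, 18): d=(-12,10) right/bottom  bias=-1
  edge (4, 18)→(13, 0): d=(9,-18) top-left  bias=+0
    (6,0)@(13, 1): e=[3,114,9] → X
    (7,0)@(15, 1): e=[-13,94,45] → .
    (6,1)@(13, 3): e=[9,90,27] → X
    (7,1)@(15, 3): e=[-7,70,63] → .
    (5,2)@(11, 5): e=[31,86,9] → X
    (7,2)@(15, 5): e=[-1,46,81] → .
    (5,3)@(11, 7): e=[37,62,27] → X
    (7,3)@(15, 7): e=[5,22,99] → X
    (8,3)@(17, 7): e=[-11,2,135] → .
    (4,4)@(9, 9): e=[59,58,9] → X
    (7,4)@(15, 9): e=[11,-2,117] → .
    (4,5)@(9, 11): e=[65,34,27] → X
  covered (16 px):
    . . . . . . X . . .
    . . . . . . X . . .
    . . . . . X X . . .
    . . . . . X X X . .
    . . . . X X X . . .
    . . . . X X . . . .
    . . . X X . . . . .
    . . . X . . . . . .
    . . X . . . . . . .
    . . . . . . . . . .
    . . . . . . . . . .
    . . . . . . . . . .
T1:
  2·area = 148
  edge (4, 8)→(18, 4): d=(14,-4) top-left  bias=+0
  edge (18, 4)→(6, 18): d=(-12,14) right/bottom  bias=-1
  edge (6, 18)→(4, 8): d=(-2,-10) top-left  bias=+0
    (1,1)@(3, 3): e=[-74,222,0] → .  [on edge]
    (7,2)@(15, 5): e=[2,30,116] → X
    (8,2)@(17, 5): e=[10,2,136] → X
    (9,2)@(19, 5): e=[18,-26,156] → .
    (4,3)@(9, 7): e=[6,90,52] → X
    (5,3)@(11, 7): e=[14,62,72] → X
    (6,3)@(13, 7): e=[22,34,92] → X
    (8,3)@(17, 7): e=[38,-22,132] → .
    (2,4)@(5, 9): e=[18,122,8] → X
    (3,4)@(7, 9): e=[26,94,28] → X
    (7,4)@(15, 9): e=[58,-18,108] → .
    (2,5)@(5, 11): e=[46,98,4] → X
    (2,6)@(5, 13): e=[74,74,0] → X  [on edge]
    (3,11)@(7, 23): e=[222,-74,0] → .  [on edge]
  covered (19 px):
    . . . . . . . . . .
    . . . . . . . . . .
    . . . . . . . X X .
    . . . . X X X X . .
    . . X X X X X . . .
    . . X X X X . . . .
    . . X X X . . . . .
    . . . X . . . . . .
    . . . . . . . . . .
    . . . . . . . . . .
    . . . . . . . . . .
    . . . . . . . . . .
T2:
  2·area = 30
  edge (14, 10)→(2, 4): d=(-12,-6) top-left  bias=+0
  edge (2, 4)→(1, 1): d=(-1,-3) top-left  bias=+0
  edge (1, 1)→(14, 10): d=(13,9) right/bottom  bias=-1
    (0,0)@(1, 1): e=[30,0,0] → .  [on edge]
    (1,1)@(3, 3): e=[18,4,8] → X
    (2,1)@(5, 3): e=[30,10,-10] → .
    (1,2)@(3, 5): e=[-6,2,34] → .
    (2,2)@(5, 5): e=[6,8,16] → X
    (3,2)@(7, 5): e=[18,14,-2] → .
    (1,3)@(3, 7): e=[-30,0,60] → .  [on edge]
    (2,3)@(5, 7): e=[-18,6,42] → .
    (4,3)@(9, 7): e=[6,18,6] → X
    (5,3)@(11, 7): e=[18,24,-12] → .
    (4,4)@(9, 9): e=[-18,16,32] → .
    (2,6)@(5, 13): e=[-90,0,120] → .  [on edge]
    (3,9)@(7, 19): e=[-150,0,180] → .  [on edge]
  covered (3 px):
    . . . . . . . . . .
    . X . . . . . . . .
    . . X . . . . . . .
    . . . . X . . . . .
    . . . . . . . . . .
    . . . . . . . . . .
    . . . . . . . . . .
    . . . . . . . . . .
    . . . . . . . . . .
    . . . . . . . . . .
    . . . . . . . . . .
    . . . . . . . . . .
T3:
  2·area = 52
  edge (0, 8)→(4, 10): d=(4,2) right/bottom  bias=-1
  edge (4, 10)→(2, 22): d=(-2,12) right/bottom  bias=-1
  edge (2, 22)→(0, 8): d=(-2,-14) top-left  bias=+0
    (0,4)@(1, 9): e=[2,38,12] → X
    (1,4)@(3, 9): e=[-2,14,40] → .
    (0,5)@(1, 11): e=[10,34,8] → X
    (1,5)@(3, 11): e=[6,10,36] → X
    (2,5)@(5, 11): e=[2,-14,64] → .
    (0,6)@(1, 13): e=[18,30,4] → X
    (2,6)@(5, 13): e=[10,-18,60] → .
    (0,7)@(1, 15): e=[26,26,0] → X  [on edge]
    (2,7)@(5, 15): e=[18,-22,56] → .
    (0,8)@(1, 17): e=[34,22,-4] → .
    (1,8)@(3, 17): e=[30,-2,24] → .
  covered (7 px):
    . . . . . . . . . .
    . . . . . . . . . .
    . . . . . . . . . .
    . . . . . . . . . .
    X . . . . . . . . .
    X X . . . . . . . .
    X X . . . . . . . .
    X X . . . . . . . .
    . . . . . . . . . .
    . . . . . . . . . .
    . . . . . . . . . .
    . . . . . . . . . .
T4:
  2·area = 45  (B↔C swapped to make it positive)
  edge (2, 0)→(11, 9): d=(9,9) right/bottom  bias=-1
  edge (11, 9)→(0, 3): d=(-11,-6) top-left  bias=+0
  edge (0, 3)→(2, 0): d=(2,-3) top-left  bias=+0
    (1,0)@(3, 1): e=[0,40,5] → .  [on edge]
    (0,1)@(1, 3): e=[36,6,3] → X
    (1,1)@(3, 3): e=[18,18,9] → X
    (2,1)@(5, 3): e=[0,30,15] → .  [on edge]
    (0,2)@(1, 5): e=[54,-16,7] → .
    (1,2)@(3, 5): e=[36,-4,13] → .
    (2,2)@(5, 5): e=[18,8,19] → X
    (3,2)@(7, 5): e=[0,20,25] → .  [on edge]
    (2,3)@(5, 7): e=[36,-14,23] → .
    (4,3)@(9, 7): e=[0,10,35] → .  [on edge]
    (5,4)@(11, 9): e=[0,0,45] → .  [on edge]
    (6,5)@(13, 11): e=[0,-10,55] → .  [on edge]
    (7,6)@(15, 13): e=[0,-20,65] → .  [on edge]
    (8,7)@(17, 15): e=[0,-30,75] → .  [on edge]
    (9,8)@(19, 17): e=[0,-40,85] → .  [on edge]
  covered (3 px):
    . . . . . . . . . .
    X X . . . . . . . .
    . . X . . . . . . .
    . . . . . . . . . .
    . . . . . . . . . .
    . . . . . . . . . .
    . . . . . . . . . .
    . . . . . . . . . .
    . . . . . . . . . .
    . . . . . . . . . .
    . . . . . . . . . .
    . . . . . . . . . .

Answer: 48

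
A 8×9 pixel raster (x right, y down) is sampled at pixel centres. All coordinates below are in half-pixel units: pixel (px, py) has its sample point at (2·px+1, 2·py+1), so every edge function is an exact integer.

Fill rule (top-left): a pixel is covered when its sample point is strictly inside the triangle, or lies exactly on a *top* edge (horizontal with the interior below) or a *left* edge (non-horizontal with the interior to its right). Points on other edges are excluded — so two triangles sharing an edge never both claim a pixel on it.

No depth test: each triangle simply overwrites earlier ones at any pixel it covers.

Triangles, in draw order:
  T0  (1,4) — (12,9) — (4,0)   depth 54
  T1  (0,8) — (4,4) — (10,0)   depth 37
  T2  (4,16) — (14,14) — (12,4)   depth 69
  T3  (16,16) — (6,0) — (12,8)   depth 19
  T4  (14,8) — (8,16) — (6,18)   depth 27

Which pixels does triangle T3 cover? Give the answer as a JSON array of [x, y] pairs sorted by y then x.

T0:
  2·area = 59  (B↔C swapped to make it positive)
  edge (1, 4)→(4, 0): d=(3,-4) top-left  bias=+0
  edge (4, 0)→(12, 9): d=(8,9) right/bottom  bias=-1
  edge (12, 9)→(1, 4): d=(-11,-5) top-left  bias=+0
    (1,1)@(3, 3): e=[5,33,21] → █
    (2,1)@(5, 3): e=[13,15,31] → █
    (3,1)@(7, 3): e=[21,-3,41] → ·
    (1,2)@(3, 5): e=[11,49,-1] → ·
    (2,2)@(5, 5): e=[19,31,9] → █
    (3,2)@(7, 5): e=[27,13,19] → █
    (4,2)@(9, 5): e=[35,-5,29] → ·
    (2,3)@(5, 7): e=[25,47,-13] → ·
    (3,3)@(7, 7): e=[33,29,-3] → ·
    (4,3)@(9, 7): e=[41,11,7] → █
    (5,3)@(11, 7): e=[49,-7,17] → ·
    (4,4)@(9, 9): e=[47,27,-15] → ·
  covered (5 px):
    · · · · · · · ·
    · █ █ · · · · ·
    · · █ █ · · · ·
    · · · · █ · · ·
    · · · · · · · ·
    · · · · · · · ·
    · · · · · · · ·
    · · · · · · · ·
    · · · · · · · ·
T1:
  2·area = 8
  edge (0, 8)→(4, 4): d=(4,-4) top-left  bias=+0
  edge (4, 4)→(10, 0): d=(6,-4) top-left  bias=+0
  edge (10, 0)→(0, 8): d=(-10,8) right/bottom  bias=-1
    (3,0)@(7, 1): e=[0,-6,14] → ·  [on edge]
    (2,1)@(5, 3): e=[0,-2,10] → ·  [on edge]
    (1,2)@(3, 5): e=[0,2,6] → █  [on edge]
    (2,2)@(5, 5): e=[8,10,-10] → ·
    (0,3)@(1, 7): e=[0,6,2] → █  [on edge]
    (1,3)@(3, 7): e=[8,14,-14] → ·
    (0,4)@(1, 9): e=[8,18,-18] → ·
  covered (2 px):
    · · · · · · · ·
    · · · · · · · ·
    · █ · · · · · ·
    █ · · · · · · ·
    · · · · · · · ·
    · · · · · · · ·
    · · · · · · · ·
    · · · · · · · ·
    · · · · · · · ·
T2:
  2·area = 104  (B↔C swapped to make it positive)
  edge (4, 16)→(12, 4): d=(8,-12) top-left  bias=+0
  edge (12, 4)→(14, 14): d=(2,10) right/bottom  bias=-1
  edge (14, 14)→(4, 16): d=(-10,2) right/bottom  bias=-1
    (5,3)@(11, 7): e=[12,16,76] → █
    (6,3)@(13, 7): e=[36,-4,72] → ·
    (4,4)@(9, 9): e=[4,40,60] → █
    (6,4)@(13, 9): e=[52,0,52] → ·  [on edge]
    (4,5)@(9, 11): e=[20,44,40] → █
    (6,5)@(13, 11): e=[68,4,32] → █
    (7,5)@(15, 11): e=[92,-16,28] → ·
    (3,6)@(7, 13): e=[12,68,24] → █
    (7,6)@(15, 13): e=[108,-12,8] → ·
    (2,7)@(5, 15): e=[4,92,8] → █
    (4,7)@(9, 15): e=[52,52,0] → ·  [on edge]
    (5,7)@(11, 15): e=[76,32,-4] → ·
  covered (12 px):
    · · · · · · · ·
    · · · · · · · ·
    · · · · · · · ·
    · · · · · █ · ·
    · · · · █ █ · ·
    · · · · █ █ █ ·
    · · · █ █ █ █ ·
    · · █ █ · · · ·
    · · · · · · · ·
T3:
  2·area = 16
  edge (16, 16)→(6, 0): d=(-10,-16) top-left  bias=+0
  edge (6, 0)→(12, 8): d=(6,8) right/bottom  bias=-1
  edge (12, 8)→(16, 16): d=(4,8) right/bottom  bias=-1
    (5,3)@(11, 7): e=[10,2,4] → █
    (6,3)@(13, 7): e=[42,-14,-12] → ·
    (5,4)@(11, 9): e=[-10,14,12] → ·
    (6,5)@(13, 11): e=[2,10,4] → █
    (7,5)@(15, 11): e=[34,-6,-12] → ·
    (6,6)@(13, 13): e=[-18,22,12] → ·
  covered (2 px):
    · · · · · · · ·
    · · · · · · · ·
    · · · · · · · ·
    · · · · · █ · ·
    · · · · · · · ·
    · · · · · · █ ·
    · · · · · · · ·
    · · · · · · · ·
    · · · · · · · ·
T4:
  2·area = 4
  edge (14, 8)→(8, 16): d=(-6,8) right/bottom  bias=-1
  edge (8, 16)→(6, 18): d=(-2,2) right/bottom  bias=-1
  edge (6, 18)→(14, 8): d=(8,-10) top-left  bias=+0
    (7,4)@(15, 9): e=[-14,0,18] → ·  [on edge]
    (6,5)@(13, 11): e=[-10,0,14] → ·  [on edge]
    (5,6)@(11, 13): e=[-6,0,10] → ·  [on edge]
    (4,7)@(9, 15): e=[-2,0,6] → ·  [on edge]
    (3,8)@(7, 17): e=[2,0,2] → ·  [on edge]
  covered (0 px):
    · · · · · · · ·
    · · · · · · · ·
    · · · · · · · ·
    · · · · · · · ·
    · · · · · · · ·
    · · · · · · · ·
    · · · · · · · ·
    · · · · · · · ·
    · · · · · · · ·

Result: [[5,3],[6,5]]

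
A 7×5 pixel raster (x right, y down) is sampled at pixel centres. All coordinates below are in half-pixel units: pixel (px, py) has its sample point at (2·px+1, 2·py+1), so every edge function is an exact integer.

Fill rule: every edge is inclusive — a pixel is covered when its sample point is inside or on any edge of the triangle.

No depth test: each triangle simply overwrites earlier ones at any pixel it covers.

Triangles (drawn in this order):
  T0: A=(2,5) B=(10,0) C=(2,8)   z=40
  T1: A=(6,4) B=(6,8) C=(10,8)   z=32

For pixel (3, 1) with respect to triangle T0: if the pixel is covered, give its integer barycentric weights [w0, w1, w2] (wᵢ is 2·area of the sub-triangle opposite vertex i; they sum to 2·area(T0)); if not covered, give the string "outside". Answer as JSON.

T0:
  2·area = 24
  edge (2, 5)→(10, 0): d=(8,-5) inclusive
  edge (10, 0)→(2, 8): d=(-8,8) inclusive
  edge (2, 8)→(2, 5): d=(0,-3) inclusive
    (4,0)@(9, 1): e=[3,0,21] → X  [on edge]
    (5,0)@(11, 1): e=[13,-16,27] → .
    (3,1)@(7, 3): e=[9,0,15] → X  [on edge]
    (4,1)@(9, 3): e=[19,-16,21] → .
    (1,2)@(3, 5): e=[5,16,3] → X
    (2,2)@(5, 5): e=[15,0,9] → X  [on edge]
    (3,2)@(7, 5): e=[25,-16,15] → .
    (1,3)@(3, 7): e=[21,0,3] → X  [on edge]
    (2,3)@(5, 7): e=[31,-16,9] → .
    (0,4)@(1, 9): e=[27,0,-3] → .  [on edge]
    (1,4)@(3, 9): e=[37,-16,3] → .
  covered (5 px):
    . . . . X . .
    . . . X . . .
    . X X . . . .
    . X . . . . .
    . . . . . . .
T1:
  2·area = 16  (B↔C swapped to make it positive)
  edge (6, 4)→(10, 8): d=(4,4) inclusive
  edge (10, 8)→(6, 8): d=(-4,0) inclusive
  edge (6, 8)→(6, 4): d=(0,-4) inclusive
    (1,0)@(3, 1): e=[0,28,-12] → .  [on edge]
    (2,1)@(5, 3): e=[0,20,-4] → .  [on edge]
    (3,2)@(7, 5): e=[0,12,4] → X  [on edge]
    (4,2)@(9, 5): e=[-8,12,12] → .
    (3,3)@(7, 7): e=[8,4,4] → X
    (4,3)@(9, 7): e=[0,4,12] → X  [on edge]
    (5,3)@(11, 7): e=[-8,4,20] → .
    (3,4)@(7, 9): e=[16,-4,4] → .
    (4,4)@(9, 9): e=[8,-4,12] → .
    (5,4)@(11, 9): e=[0,-4,20] → .  [on edge]
  covered (3 px):
    . . . . . . .
    . . . . . . .
    . . . X . . .
    . . . X X . .
    . . . . . . .

Answer: [0,15,9]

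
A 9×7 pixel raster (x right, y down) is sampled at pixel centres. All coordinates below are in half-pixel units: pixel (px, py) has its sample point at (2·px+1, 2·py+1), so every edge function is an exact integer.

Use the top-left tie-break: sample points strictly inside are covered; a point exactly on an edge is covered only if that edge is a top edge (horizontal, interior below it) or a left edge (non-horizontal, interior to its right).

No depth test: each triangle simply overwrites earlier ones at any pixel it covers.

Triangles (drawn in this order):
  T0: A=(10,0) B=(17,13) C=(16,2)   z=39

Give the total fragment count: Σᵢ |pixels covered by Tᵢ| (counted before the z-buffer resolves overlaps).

T0:
  2·area = 64  (B↔C swapped to make it positive)
  edge (10, 0)→(16, 2): d=(6,2) right/bottom  bias=-1
  edge (16, 2)→(17, 13): d=(1,11) right/bottom  bias=-1
  edge (17, 13)→(10, 0): d=(-7,-13) top-left  bias=+0
    (5,0)@(11, 1): e=[4,54,6] → #
    (6,0)@(13, 1): e=[0,32,32] → ·  [on edge]
    (5,1)@(11, 3): e=[16,56,-8] → ·
    (6,1)@(13, 3): e=[12,34,18] → #
    (7,1)@(15, 3): e=[8,12,44] → #
    (8,1)@(17, 3): e=[4,-10,70] → ·
    (6,2)@(13, 5): e=[24,36,4] → #
    (8,2)@(17, 5): e=[16,-8,56] → ·
    (6,3)@(13, 7): e=[36,38,-10] → ·
    (7,3)@(15, 7): e=[32,16,16] → #
    (8,3)@(17, 7): e=[28,-6,42] → ·
    (7,4)@(15, 9): e=[44,18,2] → #
    (8,6)@(17, 13): e=[64,0,0] → ·  [on edge]
  covered (7 px):
    · · · · · # · · ·
    · · · · · · # # ·
    · · · · · · # # ·
    · · · · · · · # ·
    · · · · · · · # ·
    · · · · · · · · ·
    · · · · · · · · ·

Answer: 7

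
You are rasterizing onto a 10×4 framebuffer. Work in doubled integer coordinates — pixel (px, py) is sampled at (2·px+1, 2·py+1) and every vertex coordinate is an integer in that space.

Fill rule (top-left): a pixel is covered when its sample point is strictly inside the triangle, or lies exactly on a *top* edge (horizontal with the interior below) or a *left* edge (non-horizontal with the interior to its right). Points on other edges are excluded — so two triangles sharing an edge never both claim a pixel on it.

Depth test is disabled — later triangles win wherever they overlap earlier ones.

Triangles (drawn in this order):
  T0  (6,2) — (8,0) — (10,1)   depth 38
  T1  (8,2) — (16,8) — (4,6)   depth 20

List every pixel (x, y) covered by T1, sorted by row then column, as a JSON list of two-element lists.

T0:
  2·area = 6
  edge (6, 2)→(8, 0): d=(2,-2) top-left  bias=+0
  edge (8, 0)→(10, 1): d=(2,1) right/bottom  bias=-1
  edge (10, 1)→(6, 2): d=(-4,1) right/bottom  bias=-1
    (3,0)@(7, 1): e=[0,3,3] → #  [on edge]
    (4,0)@(9, 1): e=[4,1,1] → #
    (5,0)@(11, 1): e=[8,-1,-1] → ·
    (2,1)@(5, 3): e=[0,9,-3] → ·  [on edge]
    (3,1)@(7, 3): e=[4,7,-5] → ·
    (4,1)@(9, 3): e=[8,5,-7] → ·
    (1,2)@(3, 5): e=[0,15,-9] → ·  [on edge]
    (0,3)@(1, 7): e=[0,21,-15] → ·  [on edge]
  covered (2 px):
    · · · # # · · · · ·
    · · · · · · · · · ·
    · · · · · · · · · ·
    · · · · · · · · · ·
T1:
  2·area = 56
  edge (8, 2)→(16, 8): d=(8,6) right/bottom  bias=-1
  edge (16, 8)→(4, 6): d=(-12,-2) top-left  bias=+0
  edge (4, 6)→(8, 2): d=(4,-4) top-left  bias=+0
    (4,0)@(9, 1): e=[-14,70,0] → ·  [on edge]
    (3,1)@(7, 3): e=[14,42,0] → #  [on edge]
    (4,1)@(9, 3): e=[2,46,8] → #
    (5,1)@(11, 3): e=[-10,50,16] → ·
    (2,2)@(5, 5): e=[42,14,0] → #  [on edge]
    (5,2)@(11, 5): e=[6,26,24] → #
    (6,2)@(13, 5): e=[-6,30,32] → ·
    (1,3)@(3, 7): e=[70,-14,0] → ·  [on edge]
    (2,3)@(5, 7): e=[58,-10,8] → ·
    (3,3)@(7, 7): e=[46,-6,16] → ·
    (4,3)@(9, 7): e=[34,-2,24] → ·
    (5,3)@(11, 7): e=[22,2,32] → #
  covered (8 px):
    · · · · · · · · · ·
    · · · # # · · · · ·
    · · # # # # · · · ·
    · · · · · # # · · ·

Answer: [[3,1],[4,1],[2,2],[3,2],[4,2],[5,2],[5,3],[6,3]]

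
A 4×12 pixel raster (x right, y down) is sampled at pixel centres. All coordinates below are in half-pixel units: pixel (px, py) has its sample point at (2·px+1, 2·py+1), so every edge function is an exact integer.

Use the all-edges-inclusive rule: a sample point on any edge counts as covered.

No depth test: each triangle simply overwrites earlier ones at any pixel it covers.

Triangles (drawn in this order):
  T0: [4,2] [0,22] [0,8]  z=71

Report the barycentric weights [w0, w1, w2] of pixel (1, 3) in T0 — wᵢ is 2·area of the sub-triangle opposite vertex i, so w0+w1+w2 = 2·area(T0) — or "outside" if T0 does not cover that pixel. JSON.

T0:
  2·area = 56
  edge (4, 2)→(0, 22): d=(-4,20) inclusive
  edge (0, 22)→(0, 8): d=(0,-14) inclusive
  edge (0, 8)→(4, 2): d=(4,-6) inclusive
    (1,2)@(3, 5): e=[8,42,6] → X
    (2,2)@(5, 5): e=[-32,70,18] → .
    (0,3)@(1, 7): e=[40,14,2] → X
    (1,3)@(3, 7): e=[0,42,14] → X  [on edge]
    (2,3)@(5, 7): e=[-40,70,26] → .
    (0,4)@(1, 9): e=[32,14,10] → X
    (1,4)@(3, 9): e=[-8,42,22] → .
    (0,5)@(1, 11): e=[24,14,18] → X
    (1,5)@(3, 11): e=[-16,42,30] → .
    (0,6)@(1, 13): e=[16,14,26] → X
    (1,6)@(3, 13): e=[-24,42,38] → .
    (0,7)@(1, 15): e=[8,14,34] → X
    (0,8)@(1, 17): e=[0,14,42] → X  [on edge]
  covered (8 px):
    . . . .
    . . . .
    . X . .
    X X . .
    X . . .
    X . . .
    X . . .
    X . . .
    X . . .
    . . . .
    . . . .
    . . . .

Answer: [42,14,0]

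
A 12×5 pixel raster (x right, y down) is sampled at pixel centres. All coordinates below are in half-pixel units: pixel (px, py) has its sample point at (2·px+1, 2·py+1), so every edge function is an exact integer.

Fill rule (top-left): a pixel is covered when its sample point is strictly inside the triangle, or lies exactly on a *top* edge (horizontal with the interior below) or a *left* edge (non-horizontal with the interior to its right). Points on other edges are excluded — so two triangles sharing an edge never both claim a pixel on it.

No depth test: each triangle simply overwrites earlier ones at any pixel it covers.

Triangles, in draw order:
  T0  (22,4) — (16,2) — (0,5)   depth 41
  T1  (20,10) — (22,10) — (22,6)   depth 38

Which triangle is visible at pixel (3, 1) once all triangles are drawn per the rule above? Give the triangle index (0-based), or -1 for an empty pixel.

T0:
  2·area = 50  (B↔C swapped to make it positive)
  edge (22, 4)→(0, 5): d=(-22,1) right/bottom  bias=-1
  edge (0, 5)→(16, 2): d=(16,-3) top-left  bias=+0
  edge (16, 2)→(22, 4): d=(6,2) right/bottom  bias=-1
    (6,0)@(13, 1): e=[75,-25,0] → ·  [on edge]
    (5,1)@(11, 3): e=[33,1,16] → █
    (6,1)@(13, 3): e=[31,7,12] → █
    (7,1)@(15, 3): e=[29,13,8] → █
    (8,1)@(17, 3): e=[27,19,4] → █
    (9,1)@(19, 3): e=[25,25,0] → ·  [on edge]
    (5,2)@(11, 5): e=[-11,33,28] → ·
    (6,2)@(13, 5): e=[-13,39,24] → ·
    (7,2)@(15, 5): e=[-15,45,20] → ·
    (8,2)@(17, 5): e=[-17,51,16] → ·
  covered (4 px):
    · · · · · · · · · · · ·
    · · · · · █ █ █ █ · · ·
    · · · · · · · · · · · ·
    · · · · · · · · · · · ·
    · · · · · · · · · · · ·
T1:
  2·area = 8  (B↔C swapped to make it positive)
  edge (20, 10)→(22, 6): d=(2,-4) top-left  bias=+0
  edge (22, 6)→(22, 10): d=(0,4) right/bottom  bias=-1
  edge (22, 10)→(20, 10): d=(-2,0) right/bottom  bias=-1
    (10,4)@(21, 9): e=[2,4,2] → █
    (11,4)@(23, 9): e=[10,-4,2] → ·
  covered (1 px):
    · · · · · · · · · · · ·
    · · · · · · · · · · · ·
    · · · · · · · · · · · ·
    · · · · · · · · · · · ·
    · · · · · · · · · · █ ·

Z-buffer (winner per pixel, '.' = empty):
  . . . . . . . . . . . .
  . . . . . 0 0 0 0 . . .
  . . . . . . . . . . . .
  . . . . . . . . . . . .
  . . . . . . . . . . 1 .

Final: -1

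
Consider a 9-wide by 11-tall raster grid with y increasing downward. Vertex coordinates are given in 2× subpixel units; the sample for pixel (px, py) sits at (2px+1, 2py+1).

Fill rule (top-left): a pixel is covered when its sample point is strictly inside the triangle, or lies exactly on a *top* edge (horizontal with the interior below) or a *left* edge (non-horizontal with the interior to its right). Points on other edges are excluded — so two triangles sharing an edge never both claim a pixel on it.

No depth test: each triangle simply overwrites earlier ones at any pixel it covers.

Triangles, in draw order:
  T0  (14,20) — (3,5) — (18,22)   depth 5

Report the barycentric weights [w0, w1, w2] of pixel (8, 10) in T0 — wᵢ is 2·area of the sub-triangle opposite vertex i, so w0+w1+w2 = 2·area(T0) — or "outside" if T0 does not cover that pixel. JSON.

T0:
  2·area = 38
  edge (14, 20)→(3, 5): d=(-11,-15) top-left  bias=+0
  edge (3, 5)→(18, 22): d=(15,17) right/bottom  bias=-1
  edge (18, 22)→(14, 20): d=(-4,-2) top-left  bias=+0
    (1,2)@(3, 5): e=[0,0,38] → ·  [on edge]
    (4,6)@(9, 13): e=[2,18,18] → #
    (5,6)@(11, 13): e=[32,-16,22] → ·
    (4,7)@(9, 15): e=[-20,48,10] → ·
    (5,7)@(11, 15): e=[10,14,14] → #
    (6,7)@(13, 15): e=[40,-20,18] → ·
    (5,8)@(11, 17): e=[-12,44,6] → ·
    (6,8)@(13, 17): e=[18,10,10] → #
    (7,8)@(15, 17): e=[48,-24,14] → ·
    (6,9)@(13, 19): e=[-4,40,2] → ·
    (7,9)@(15, 19): e=[26,6,6] → #
    (8,9)@(17, 19): e=[56,-28,10] → ·
  covered (5 px):
    · · · · · · · · ·
    · · · · · · · · ·
    · · · · · · · · ·
    · · · · · · · · ·
    · · · · · · · · ·
    · · · · · · · · ·
    · · · · # · · · ·
    · · · · · # · · ·
    · · · · · · # · ·
    · · · · · · · # ·
    · · · · · · · · #

Final: [2,2,34]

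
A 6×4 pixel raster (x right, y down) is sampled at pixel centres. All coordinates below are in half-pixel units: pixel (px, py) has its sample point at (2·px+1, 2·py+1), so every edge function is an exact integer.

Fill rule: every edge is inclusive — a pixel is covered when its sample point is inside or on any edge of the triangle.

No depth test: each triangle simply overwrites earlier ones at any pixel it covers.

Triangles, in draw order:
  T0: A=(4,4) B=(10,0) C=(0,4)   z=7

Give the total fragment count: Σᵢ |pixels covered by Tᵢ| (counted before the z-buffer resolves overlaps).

T0:
  2·area = 16  (B↔C swapped to make it positive)
  edge (4, 4)→(0, 4): d=(-4,0) inclusive
  edge (0, 4)→(10, 0): d=(10,-4) inclusive
  edge (10, 0)→(4, 4): d=(-6,4) inclusive
    (1,1)@(3, 3): e=[4,2,10] → X
    (2,1)@(5, 3): e=[4,10,2] → X
    (3,1)@(7, 3): e=[4,18,-6] → .
    (1,2)@(3, 5): e=[-4,22,-2] → .
    (2,2)@(5, 5): e=[-4,30,-10] → .
  covered (2 px):
    . . . . . .
    . X X . . .
    . . . . . .
    . . . . . .

Answer: 2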